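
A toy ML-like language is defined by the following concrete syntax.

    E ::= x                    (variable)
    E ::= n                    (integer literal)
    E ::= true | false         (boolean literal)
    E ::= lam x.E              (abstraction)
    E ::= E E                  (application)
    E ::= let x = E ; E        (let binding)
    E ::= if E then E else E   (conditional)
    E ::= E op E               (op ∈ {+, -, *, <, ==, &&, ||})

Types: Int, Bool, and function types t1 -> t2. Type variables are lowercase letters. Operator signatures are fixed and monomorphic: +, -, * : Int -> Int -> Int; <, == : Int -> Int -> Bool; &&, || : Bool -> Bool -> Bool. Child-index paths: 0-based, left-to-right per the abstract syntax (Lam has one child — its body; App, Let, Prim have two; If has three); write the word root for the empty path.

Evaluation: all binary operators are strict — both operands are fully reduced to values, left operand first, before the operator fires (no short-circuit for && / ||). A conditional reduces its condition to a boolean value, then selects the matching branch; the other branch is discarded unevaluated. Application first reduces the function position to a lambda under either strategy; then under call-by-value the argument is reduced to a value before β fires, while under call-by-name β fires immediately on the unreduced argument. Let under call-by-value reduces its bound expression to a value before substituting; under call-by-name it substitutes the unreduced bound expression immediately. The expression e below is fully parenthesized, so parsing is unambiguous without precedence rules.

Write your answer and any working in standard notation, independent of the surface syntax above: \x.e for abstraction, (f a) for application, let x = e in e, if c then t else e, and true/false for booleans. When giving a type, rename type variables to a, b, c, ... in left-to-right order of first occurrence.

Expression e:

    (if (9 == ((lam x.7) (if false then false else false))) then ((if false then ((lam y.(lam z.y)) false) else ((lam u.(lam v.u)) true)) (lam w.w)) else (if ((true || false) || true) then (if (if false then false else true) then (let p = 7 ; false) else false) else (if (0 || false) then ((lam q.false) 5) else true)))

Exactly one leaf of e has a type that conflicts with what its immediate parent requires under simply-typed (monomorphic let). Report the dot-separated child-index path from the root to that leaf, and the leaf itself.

Working:
  unify Int ~ Int
\x._ : a -> Int
  unify Bool ~ Bool
  unify Bool ~ Bool
  unify a -> Int ~ Bool -> b
  unify a ~ Bool
  unify Int ~ b
_ _ : Int
  unify Int ~ Int
  unify Bool ~ Bool
  unify Bool ~ Bool
y : c
\z._ : d -> c
\y._ : c -> d -> c
  unify c -> d -> c ~ Bool -> e
  unify c ~ Bool
  unify d -> Bool ~ e
_ _ : d -> Bool
u : f
\v._ : g -> f
\u._ : f -> g -> f
  unify f -> g -> f ~ Bool -> h
  unify f ~ Bool
  unify g -> Bool ~ h
_ _ : g -> Bool
  unify d -> Bool ~ g -> Bool
  unify d ~ g
  unify Bool ~ Bool
w : i
\w._ : i -> i
  unify g -> Bool ~ (i -> i) -> j
  unify g ~ i -> i
  unify Bool ~ j
_ _ : Bool
  unify Bool ~ Bool
  unify Bool ~ Bool
  unify Bool ~ Bool
  unify Bool ~ Bool
  unify Bool ~ Bool
  unify Bool ~ Bool
  unify Bool ~ Bool
  unify Bool ~ Bool
let p : Int
  unify Bool ~ Bool
  unify Int ~ Bool
  FAIL: mismatch Int ~ Bool

Answer: 2.2.0.0 : 0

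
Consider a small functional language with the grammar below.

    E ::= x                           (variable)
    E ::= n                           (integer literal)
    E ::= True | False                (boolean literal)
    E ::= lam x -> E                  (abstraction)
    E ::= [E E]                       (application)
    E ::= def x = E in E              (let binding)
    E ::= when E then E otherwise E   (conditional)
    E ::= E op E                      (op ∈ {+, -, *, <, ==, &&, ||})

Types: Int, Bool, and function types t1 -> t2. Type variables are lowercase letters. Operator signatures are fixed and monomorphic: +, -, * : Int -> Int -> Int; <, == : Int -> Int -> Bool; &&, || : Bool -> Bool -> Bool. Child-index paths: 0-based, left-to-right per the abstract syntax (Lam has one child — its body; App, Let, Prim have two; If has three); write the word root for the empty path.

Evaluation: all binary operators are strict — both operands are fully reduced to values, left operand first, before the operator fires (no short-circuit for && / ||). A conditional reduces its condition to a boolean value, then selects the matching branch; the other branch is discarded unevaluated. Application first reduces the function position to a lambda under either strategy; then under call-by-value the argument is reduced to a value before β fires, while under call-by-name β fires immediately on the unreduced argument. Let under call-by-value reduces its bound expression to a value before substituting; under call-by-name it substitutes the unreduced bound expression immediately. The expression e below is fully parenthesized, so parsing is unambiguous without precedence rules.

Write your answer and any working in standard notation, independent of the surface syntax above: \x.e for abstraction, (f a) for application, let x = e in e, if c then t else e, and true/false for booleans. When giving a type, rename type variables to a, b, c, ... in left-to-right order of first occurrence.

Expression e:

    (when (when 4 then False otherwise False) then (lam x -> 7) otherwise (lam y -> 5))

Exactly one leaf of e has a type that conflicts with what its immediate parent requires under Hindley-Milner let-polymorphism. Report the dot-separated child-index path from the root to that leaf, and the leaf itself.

Answer: 0.0 : 4

Trace:
  unify Int ~ Bool
  FAIL: mismatch Int ~ Bool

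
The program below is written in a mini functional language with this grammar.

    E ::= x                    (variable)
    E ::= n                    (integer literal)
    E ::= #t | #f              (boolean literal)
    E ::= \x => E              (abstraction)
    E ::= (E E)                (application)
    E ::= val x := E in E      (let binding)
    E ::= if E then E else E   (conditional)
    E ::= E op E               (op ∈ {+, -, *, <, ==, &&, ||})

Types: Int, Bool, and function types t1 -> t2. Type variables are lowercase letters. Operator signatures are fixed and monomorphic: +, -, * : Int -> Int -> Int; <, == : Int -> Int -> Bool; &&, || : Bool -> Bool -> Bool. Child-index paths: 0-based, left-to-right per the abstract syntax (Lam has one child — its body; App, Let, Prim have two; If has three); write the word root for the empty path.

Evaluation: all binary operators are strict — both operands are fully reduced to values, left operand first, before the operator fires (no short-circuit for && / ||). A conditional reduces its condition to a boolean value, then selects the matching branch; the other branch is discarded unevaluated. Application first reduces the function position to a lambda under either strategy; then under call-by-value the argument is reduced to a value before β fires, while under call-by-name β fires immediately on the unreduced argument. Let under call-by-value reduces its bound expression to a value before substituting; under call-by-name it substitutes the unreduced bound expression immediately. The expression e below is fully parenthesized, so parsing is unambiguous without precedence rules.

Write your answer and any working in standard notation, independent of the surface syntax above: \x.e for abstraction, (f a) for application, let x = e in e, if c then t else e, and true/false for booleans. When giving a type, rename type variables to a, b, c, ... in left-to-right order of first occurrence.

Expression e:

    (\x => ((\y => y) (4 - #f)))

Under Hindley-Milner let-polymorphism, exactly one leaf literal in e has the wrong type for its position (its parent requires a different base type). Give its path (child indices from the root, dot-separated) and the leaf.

Trace:
y : b
\y._ : b -> b
  unify Int ~ Int
  unify Bool ~ Int
  FAIL: mismatch Bool ~ Int

Answer: 0.1.1 : false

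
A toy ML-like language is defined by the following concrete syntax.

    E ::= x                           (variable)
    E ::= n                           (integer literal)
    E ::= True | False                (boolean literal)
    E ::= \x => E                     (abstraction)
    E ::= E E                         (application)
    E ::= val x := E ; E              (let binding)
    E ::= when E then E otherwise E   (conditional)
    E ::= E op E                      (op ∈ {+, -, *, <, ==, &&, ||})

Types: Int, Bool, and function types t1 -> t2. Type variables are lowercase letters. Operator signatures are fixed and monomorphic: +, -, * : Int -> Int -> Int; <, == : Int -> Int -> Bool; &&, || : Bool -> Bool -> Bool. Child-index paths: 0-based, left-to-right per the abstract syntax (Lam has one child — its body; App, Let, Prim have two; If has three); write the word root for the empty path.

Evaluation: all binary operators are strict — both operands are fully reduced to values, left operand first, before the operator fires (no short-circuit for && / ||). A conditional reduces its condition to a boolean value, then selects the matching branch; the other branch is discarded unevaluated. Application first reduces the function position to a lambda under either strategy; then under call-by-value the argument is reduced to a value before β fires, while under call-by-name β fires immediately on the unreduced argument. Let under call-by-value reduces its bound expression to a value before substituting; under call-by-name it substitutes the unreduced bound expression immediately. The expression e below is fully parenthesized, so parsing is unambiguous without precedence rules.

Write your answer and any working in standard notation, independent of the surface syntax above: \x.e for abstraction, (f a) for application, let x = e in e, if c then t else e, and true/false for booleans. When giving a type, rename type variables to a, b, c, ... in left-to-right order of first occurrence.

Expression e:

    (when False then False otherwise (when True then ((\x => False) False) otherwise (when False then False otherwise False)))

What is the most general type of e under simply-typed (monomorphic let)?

Derivation:
  unify Bool ~ Bool
  unify Bool ~ Bool
\x._ : a -> Bool
  unify a -> Bool ~ Bool -> b
  unify a ~ Bool
  unify Bool ~ b
_ _ : Bool
  unify Bool ~ Bool
  unify Bool ~ Bool
  unify Bool ~ Bool
  unify Bool ~ Bool

Answer: Bool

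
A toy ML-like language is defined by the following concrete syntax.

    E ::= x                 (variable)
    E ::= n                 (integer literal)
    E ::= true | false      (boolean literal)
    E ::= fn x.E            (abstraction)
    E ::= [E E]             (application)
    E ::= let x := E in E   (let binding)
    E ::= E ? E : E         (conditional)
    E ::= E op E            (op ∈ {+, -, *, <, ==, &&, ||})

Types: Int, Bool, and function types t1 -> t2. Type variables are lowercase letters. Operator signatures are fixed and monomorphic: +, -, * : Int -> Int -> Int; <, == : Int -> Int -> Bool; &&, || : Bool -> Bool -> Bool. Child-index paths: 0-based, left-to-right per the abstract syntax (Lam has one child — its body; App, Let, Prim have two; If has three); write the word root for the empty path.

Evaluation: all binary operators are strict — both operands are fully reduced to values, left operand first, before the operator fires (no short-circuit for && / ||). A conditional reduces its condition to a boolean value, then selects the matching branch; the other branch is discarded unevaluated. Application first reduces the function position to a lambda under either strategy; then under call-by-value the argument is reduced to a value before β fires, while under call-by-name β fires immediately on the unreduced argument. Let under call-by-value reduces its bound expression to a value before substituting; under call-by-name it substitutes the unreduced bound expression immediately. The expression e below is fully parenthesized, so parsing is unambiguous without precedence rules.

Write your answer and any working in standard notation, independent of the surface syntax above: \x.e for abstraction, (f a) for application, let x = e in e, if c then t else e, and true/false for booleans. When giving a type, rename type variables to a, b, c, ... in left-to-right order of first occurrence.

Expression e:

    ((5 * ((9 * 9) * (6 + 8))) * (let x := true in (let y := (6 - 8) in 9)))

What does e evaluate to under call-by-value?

Answer: 51030

Trace:
step 0: ((5 * ((9 * 9) * (6 + 8))) * (let x = true in (let y = (6 - 8) in 9)))
step 1: [delta@0.1.0] ((5 * (81 * (6 + 8))) * (let x = true in (let y = (6 - 8) in 9)))
step 2: [delta@0.1.1] ((5 * (81 * 14)) * (let x = true in (let y = (6 - 8) in 9)))
step 3: [delta@0.1] ((5 * 1134) * (let x = true in (let y = (6 - 8) in 9)))
step 4: [delta@0] (5670 * (let x = true in (let y = (6 - 8) in 9)))
step 5: [let@1] (5670 * (let y = (6 - 8) in 9))
step 6: [delta@1.0] (5670 * (let y = -2 in 9))
step 7: [let@1] (5670 * 9)
step 8: [delta@root] 51030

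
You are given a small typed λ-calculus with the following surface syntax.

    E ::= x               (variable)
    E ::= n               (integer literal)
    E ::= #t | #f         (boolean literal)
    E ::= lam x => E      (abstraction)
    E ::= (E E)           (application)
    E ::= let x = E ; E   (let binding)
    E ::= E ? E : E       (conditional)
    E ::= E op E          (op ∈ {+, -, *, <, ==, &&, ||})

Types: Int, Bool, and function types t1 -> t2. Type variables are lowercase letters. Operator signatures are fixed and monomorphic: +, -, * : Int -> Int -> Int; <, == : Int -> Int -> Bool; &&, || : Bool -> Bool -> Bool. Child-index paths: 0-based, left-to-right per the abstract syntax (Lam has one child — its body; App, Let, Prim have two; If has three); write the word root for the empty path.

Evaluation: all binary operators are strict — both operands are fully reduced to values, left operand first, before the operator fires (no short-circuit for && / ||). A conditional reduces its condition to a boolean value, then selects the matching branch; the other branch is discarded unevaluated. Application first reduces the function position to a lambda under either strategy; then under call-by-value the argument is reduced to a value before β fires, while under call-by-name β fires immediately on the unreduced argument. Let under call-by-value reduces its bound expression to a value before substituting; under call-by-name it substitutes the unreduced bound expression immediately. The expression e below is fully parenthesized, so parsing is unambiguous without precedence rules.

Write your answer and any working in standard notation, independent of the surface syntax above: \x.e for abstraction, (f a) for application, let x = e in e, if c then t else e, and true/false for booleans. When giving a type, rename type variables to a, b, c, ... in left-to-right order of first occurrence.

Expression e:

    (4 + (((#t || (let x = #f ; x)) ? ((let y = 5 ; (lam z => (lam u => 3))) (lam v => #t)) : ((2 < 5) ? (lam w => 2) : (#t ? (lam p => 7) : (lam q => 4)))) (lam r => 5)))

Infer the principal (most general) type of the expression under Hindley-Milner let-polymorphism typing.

Answer: Int

Working:
  unify Int ~ Int
  unify Bool ~ Bool
let x : Bool
x : Bool
  unify Bool ~ Bool
  unify Bool ~ Bool
let y : Int
\u._ : b -> Int
\z._ : a -> b -> Int
\v._ : c -> Bool
  unify a -> b -> Int ~ (c -> Bool) -> d
  unify a ~ c -> Bool
  unify b -> Int ~ d
_ _ : b -> Int
  unify Int ~ Int
  unify Int ~ Int
  unify Bool ~ Bool
\w._ : e -> Int
  unify Bool ~ Bool
\p._ : f -> Int
\q._ : g -> Int
  unify f -> Int ~ g -> Int
  unify f ~ g
  unify Int ~ Int
  unify e -> Int ~ g -> Int
  unify e ~ g
  unify Int ~ Int
  unify b -> Int ~ g -> Int
  unify b ~ g
  unify Int ~ Int
\r._ : h -> Int
  unify g -> Int ~ (h -> Int) -> i
  unify g ~ h -> Int
  unify Int ~ i
_ _ : Int
  unify Int ~ Int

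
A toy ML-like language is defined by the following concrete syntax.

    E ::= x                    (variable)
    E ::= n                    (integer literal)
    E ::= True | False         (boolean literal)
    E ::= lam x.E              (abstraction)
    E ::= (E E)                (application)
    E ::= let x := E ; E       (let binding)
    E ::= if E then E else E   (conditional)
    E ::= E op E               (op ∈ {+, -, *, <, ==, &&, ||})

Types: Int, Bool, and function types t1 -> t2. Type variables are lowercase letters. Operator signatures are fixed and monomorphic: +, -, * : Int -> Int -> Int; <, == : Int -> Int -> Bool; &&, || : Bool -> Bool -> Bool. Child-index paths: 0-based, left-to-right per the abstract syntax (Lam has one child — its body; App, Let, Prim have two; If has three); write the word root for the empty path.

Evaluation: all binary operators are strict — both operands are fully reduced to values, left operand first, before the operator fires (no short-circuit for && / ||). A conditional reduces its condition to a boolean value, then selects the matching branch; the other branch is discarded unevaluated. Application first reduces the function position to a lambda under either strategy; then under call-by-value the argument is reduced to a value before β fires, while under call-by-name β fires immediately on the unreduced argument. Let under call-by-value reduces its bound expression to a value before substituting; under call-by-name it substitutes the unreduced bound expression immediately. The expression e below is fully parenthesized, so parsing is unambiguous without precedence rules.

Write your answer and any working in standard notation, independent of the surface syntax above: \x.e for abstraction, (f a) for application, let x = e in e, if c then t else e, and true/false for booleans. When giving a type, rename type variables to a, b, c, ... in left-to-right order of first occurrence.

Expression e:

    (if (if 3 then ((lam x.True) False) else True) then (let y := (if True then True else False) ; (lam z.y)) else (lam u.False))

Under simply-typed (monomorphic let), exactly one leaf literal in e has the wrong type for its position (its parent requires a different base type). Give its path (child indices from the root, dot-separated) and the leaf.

Answer: 0.0 : 3

Trace:
  unify Int ~ Bool
  FAIL: mismatch Int ~ Bool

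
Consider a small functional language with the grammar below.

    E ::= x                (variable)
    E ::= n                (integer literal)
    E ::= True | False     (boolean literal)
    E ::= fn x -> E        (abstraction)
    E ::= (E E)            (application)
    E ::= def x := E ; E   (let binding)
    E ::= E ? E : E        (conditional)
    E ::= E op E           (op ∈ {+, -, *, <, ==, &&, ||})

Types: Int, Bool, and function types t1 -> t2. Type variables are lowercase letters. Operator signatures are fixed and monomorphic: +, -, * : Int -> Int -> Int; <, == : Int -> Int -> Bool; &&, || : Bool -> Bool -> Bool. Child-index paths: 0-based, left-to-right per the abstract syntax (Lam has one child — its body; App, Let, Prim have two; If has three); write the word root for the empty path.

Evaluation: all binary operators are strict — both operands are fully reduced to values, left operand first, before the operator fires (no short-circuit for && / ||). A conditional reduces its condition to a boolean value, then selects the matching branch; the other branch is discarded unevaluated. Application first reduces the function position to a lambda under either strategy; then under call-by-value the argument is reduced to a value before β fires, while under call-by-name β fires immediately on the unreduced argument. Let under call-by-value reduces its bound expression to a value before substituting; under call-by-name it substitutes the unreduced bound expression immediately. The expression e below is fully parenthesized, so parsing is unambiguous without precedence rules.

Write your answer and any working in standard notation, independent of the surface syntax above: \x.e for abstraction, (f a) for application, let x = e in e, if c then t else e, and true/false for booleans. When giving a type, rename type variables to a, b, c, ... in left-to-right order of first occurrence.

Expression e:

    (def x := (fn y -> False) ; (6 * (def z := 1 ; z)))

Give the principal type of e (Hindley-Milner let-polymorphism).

Working:
\y._ : a -> Bool
let x : forall. a -> Bool
  unify Int ~ Int
let z : Int
z : Int
  unify Int ~ Int

Answer: Int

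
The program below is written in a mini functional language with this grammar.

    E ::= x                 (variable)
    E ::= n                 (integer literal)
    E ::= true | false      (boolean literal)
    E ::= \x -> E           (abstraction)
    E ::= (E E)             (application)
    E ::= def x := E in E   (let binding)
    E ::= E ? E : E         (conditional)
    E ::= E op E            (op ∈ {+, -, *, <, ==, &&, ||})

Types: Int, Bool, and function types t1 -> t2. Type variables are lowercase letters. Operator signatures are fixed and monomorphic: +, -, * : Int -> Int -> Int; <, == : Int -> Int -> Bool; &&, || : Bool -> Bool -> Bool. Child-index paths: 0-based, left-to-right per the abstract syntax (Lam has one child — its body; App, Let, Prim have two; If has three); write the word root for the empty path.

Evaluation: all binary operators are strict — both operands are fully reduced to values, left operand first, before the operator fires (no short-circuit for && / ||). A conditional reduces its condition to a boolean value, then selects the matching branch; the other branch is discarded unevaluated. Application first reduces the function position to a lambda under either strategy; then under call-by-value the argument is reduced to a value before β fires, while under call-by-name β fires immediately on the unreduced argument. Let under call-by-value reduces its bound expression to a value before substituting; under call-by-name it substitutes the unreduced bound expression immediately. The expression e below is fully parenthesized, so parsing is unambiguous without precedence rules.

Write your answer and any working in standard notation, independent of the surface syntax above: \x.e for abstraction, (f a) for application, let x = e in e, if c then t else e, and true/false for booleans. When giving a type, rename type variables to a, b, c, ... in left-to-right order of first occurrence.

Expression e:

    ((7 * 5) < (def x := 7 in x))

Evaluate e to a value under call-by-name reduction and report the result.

Answer: false

Derivation:
step 0: ((7 * 5) < (let x = 7 in x))
step 1: [delta@0] (35 < (let x = 7 in x))
step 2: [let@1] (35 < 7)
step 3: [delta@root] false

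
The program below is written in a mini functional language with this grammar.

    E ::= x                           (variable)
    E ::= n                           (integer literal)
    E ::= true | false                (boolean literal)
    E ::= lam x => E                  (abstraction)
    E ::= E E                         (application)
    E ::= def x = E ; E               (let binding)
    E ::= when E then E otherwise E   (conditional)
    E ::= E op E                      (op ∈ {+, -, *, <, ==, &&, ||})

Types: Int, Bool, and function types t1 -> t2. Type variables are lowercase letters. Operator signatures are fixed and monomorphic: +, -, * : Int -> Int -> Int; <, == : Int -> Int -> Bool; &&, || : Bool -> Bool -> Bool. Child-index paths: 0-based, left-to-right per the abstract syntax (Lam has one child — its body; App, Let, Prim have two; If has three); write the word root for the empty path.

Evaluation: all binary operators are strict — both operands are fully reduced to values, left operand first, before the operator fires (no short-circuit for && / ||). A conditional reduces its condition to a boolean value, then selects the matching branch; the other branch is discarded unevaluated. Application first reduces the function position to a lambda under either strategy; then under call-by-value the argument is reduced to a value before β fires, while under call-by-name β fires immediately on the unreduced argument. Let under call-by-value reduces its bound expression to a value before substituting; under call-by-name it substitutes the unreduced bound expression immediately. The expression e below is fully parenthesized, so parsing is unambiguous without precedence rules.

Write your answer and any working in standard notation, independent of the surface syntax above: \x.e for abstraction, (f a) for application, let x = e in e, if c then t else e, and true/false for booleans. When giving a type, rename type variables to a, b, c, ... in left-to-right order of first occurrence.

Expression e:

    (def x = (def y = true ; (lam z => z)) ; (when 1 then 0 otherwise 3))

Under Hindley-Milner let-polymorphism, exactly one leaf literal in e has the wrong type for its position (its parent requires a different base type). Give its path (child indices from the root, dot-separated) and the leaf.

Working:
let y : Bool
z : a
\z._ : a -> a
let x : forall. a -> a
  unify Int ~ Bool
  FAIL: mismatch Int ~ Bool

Answer: 1.0 : 1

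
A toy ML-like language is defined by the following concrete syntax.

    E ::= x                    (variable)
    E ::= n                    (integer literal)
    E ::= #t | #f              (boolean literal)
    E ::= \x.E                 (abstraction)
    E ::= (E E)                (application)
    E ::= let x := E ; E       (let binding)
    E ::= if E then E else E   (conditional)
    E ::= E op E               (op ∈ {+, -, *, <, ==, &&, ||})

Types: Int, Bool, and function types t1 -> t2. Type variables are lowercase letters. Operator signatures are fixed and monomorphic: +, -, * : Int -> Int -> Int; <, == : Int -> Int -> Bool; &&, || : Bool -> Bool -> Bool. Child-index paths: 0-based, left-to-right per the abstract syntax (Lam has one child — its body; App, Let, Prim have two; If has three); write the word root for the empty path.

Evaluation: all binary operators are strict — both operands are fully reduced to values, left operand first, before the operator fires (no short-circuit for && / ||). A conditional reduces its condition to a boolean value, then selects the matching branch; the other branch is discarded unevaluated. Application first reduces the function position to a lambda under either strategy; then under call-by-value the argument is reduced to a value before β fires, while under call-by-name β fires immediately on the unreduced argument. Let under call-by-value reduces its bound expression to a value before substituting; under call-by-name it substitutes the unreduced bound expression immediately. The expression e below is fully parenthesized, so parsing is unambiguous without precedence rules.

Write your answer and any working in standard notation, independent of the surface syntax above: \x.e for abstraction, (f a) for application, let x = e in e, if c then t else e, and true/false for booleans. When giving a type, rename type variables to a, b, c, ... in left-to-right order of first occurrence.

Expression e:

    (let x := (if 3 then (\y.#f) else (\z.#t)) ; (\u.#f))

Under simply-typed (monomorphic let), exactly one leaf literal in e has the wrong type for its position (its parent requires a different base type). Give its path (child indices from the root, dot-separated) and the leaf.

Trace:
  unify Int ~ Bool
  FAIL: mismatch Int ~ Bool

Answer: 0.0 : 3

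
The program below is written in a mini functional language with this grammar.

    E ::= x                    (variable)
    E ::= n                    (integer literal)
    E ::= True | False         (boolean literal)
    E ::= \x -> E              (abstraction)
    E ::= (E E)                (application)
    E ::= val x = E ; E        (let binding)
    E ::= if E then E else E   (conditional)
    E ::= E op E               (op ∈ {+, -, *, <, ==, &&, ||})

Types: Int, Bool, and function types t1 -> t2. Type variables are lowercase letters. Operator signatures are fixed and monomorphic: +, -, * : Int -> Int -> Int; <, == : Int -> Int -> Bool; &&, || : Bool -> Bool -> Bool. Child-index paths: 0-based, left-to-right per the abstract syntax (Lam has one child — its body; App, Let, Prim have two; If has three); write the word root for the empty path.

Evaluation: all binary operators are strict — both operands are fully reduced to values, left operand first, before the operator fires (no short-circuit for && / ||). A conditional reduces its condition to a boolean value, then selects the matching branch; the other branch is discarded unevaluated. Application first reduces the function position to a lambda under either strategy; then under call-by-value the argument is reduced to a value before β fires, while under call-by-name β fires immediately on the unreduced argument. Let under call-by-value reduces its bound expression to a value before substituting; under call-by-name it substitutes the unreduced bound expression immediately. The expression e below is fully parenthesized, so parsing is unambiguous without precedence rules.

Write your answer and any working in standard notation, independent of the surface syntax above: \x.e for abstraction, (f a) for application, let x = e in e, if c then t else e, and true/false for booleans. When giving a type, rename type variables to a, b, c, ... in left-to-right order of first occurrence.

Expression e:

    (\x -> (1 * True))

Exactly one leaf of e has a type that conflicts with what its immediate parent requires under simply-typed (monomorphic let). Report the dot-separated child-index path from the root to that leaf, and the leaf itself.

Derivation:
  unify Int ~ Int
  unify Bool ~ Int
  FAIL: mismatch Bool ~ Int

Answer: 0.1 : true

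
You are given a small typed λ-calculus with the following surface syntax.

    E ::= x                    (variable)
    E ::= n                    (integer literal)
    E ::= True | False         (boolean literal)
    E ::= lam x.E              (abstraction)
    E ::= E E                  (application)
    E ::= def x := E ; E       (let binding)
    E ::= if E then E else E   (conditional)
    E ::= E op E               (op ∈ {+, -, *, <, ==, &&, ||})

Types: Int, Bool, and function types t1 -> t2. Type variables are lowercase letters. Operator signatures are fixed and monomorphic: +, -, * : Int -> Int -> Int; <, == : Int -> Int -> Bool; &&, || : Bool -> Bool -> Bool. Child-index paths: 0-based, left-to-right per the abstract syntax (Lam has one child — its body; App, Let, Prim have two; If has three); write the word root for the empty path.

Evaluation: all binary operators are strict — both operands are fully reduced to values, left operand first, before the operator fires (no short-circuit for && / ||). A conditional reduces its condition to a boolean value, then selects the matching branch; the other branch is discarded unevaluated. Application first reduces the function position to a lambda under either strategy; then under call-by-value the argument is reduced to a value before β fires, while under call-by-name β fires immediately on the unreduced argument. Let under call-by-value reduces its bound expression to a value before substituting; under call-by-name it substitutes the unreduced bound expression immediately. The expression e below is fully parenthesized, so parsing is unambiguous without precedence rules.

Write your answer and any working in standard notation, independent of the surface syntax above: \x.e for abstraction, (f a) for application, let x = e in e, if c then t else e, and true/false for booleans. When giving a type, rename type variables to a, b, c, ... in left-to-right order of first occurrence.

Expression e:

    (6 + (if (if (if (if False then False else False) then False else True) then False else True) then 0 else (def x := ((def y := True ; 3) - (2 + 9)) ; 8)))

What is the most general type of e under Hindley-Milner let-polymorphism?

Answer: Int

Working:
  unify Int ~ Int
  unify Bool ~ Bool
  unify Bool ~ Bool
  unify Bool ~ Bool
  unify Bool ~ Bool
  unify Bool ~ Bool
  unify Bool ~ Bool
  unify Bool ~ Bool
let y : Bool
  unify Int ~ Int
  unify Int ~ Int
  unify Int ~ Int
  unify Int ~ Int
let x : Int
  unify Int ~ Int
  unify Int ~ Int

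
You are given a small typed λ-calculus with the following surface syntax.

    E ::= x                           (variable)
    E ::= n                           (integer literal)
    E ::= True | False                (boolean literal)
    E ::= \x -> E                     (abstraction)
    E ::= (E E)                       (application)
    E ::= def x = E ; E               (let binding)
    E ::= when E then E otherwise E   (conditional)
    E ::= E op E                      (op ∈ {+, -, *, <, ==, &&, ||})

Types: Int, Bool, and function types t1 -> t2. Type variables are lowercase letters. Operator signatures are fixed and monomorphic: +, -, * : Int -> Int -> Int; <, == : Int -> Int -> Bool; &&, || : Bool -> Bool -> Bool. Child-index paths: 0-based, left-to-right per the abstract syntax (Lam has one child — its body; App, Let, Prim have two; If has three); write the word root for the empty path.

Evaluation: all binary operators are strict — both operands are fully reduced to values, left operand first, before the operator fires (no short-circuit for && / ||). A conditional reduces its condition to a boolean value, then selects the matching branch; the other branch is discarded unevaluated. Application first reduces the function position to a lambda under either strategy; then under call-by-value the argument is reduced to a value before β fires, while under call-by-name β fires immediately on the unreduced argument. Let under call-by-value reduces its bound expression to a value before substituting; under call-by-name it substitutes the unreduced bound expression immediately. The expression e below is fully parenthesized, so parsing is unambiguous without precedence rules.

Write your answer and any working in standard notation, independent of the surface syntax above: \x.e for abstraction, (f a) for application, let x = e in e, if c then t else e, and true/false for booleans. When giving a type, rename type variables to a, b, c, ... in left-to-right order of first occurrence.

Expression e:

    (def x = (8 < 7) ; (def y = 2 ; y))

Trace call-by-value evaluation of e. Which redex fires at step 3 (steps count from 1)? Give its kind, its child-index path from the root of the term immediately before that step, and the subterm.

Working:
step 0: (let x = (8 < 7) in (let y = 2 in y))
step 1: [delta@0] (let x = false in (let y = 2 in y))
step 2: [let@root] (let y = 2 in y)
step 3: [let@root] 2

Answer: let at root : (let y = 2 in y)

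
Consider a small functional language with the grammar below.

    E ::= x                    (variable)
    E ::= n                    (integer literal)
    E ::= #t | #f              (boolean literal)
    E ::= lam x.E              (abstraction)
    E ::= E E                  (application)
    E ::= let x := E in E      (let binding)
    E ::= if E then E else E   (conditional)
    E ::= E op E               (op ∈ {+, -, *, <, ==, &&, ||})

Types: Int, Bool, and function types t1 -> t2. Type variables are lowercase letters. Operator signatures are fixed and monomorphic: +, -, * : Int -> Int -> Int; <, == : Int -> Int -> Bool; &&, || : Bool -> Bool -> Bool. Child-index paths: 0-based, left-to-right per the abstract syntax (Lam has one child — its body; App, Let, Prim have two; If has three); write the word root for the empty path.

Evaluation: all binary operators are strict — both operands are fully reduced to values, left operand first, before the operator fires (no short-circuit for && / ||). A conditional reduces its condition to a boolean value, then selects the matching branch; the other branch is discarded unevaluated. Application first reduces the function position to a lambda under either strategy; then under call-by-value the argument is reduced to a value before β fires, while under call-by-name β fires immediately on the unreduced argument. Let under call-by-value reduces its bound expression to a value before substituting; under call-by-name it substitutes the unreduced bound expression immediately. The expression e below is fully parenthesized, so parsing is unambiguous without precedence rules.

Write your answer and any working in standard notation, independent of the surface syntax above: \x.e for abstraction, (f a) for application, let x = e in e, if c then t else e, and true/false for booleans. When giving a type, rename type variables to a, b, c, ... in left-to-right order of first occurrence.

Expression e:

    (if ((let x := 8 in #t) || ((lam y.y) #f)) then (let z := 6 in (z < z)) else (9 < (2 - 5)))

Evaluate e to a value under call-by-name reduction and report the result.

Answer: false

Working:
step 0: (if ((let x = 8 in true) || ((\y.y) false)) then (let z = 6 in (z < z)) else (9 < (2 - 5)))
step 1: [let@0.0] (if (true || ((\y.y) false)) then (let z = 6 in (z < z)) else (9 < (2 - 5)))
step 2: [beta@0.1] (if (true || false) then (let z = 6 in (z < z)) else (9 < (2 - 5)))
step 3: [delta@0] (if true then (let z = 6 in (z < z)) else (9 < (2 - 5)))
step 4: [if@root] (let z = 6 in (z < z))
step 5: [let@root] (6 < 6)
step 6: [delta@root] false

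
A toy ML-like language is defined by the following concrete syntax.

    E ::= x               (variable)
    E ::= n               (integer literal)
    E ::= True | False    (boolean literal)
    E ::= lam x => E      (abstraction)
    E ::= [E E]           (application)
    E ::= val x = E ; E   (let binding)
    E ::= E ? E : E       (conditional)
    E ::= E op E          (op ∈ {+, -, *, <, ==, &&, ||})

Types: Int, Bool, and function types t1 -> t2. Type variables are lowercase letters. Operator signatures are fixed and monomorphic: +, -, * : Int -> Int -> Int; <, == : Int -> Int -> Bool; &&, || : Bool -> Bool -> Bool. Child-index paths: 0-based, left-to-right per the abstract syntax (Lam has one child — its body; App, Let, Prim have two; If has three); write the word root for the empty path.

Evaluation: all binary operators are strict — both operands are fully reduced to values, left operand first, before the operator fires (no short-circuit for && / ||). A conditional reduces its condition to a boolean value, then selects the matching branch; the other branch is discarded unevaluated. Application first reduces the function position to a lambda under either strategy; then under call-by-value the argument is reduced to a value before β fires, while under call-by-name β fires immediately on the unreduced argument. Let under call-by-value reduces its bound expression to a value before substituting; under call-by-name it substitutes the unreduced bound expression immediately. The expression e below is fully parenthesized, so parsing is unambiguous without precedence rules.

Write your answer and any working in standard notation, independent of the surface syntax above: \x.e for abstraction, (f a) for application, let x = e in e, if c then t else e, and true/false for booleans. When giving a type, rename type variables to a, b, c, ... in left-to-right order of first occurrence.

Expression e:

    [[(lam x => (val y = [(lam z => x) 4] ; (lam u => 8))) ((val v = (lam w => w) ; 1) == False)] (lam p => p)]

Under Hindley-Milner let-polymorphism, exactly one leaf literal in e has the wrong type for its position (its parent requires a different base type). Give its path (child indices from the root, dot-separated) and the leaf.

Working:
x : a
\z._ : b -> a
  unify b -> a ~ Int -> c
  unify b ~ Int
  unify a ~ c
_ _ : c
let y : c
\u._ : d -> Int
\x._ : c -> d -> Int
w : e
\w._ : e -> e
let v : forall. e -> e
  unify Int ~ Int
  unify Bool ~ Int
  FAIL: mismatch Bool ~ Int

Answer: 0.1.1 : false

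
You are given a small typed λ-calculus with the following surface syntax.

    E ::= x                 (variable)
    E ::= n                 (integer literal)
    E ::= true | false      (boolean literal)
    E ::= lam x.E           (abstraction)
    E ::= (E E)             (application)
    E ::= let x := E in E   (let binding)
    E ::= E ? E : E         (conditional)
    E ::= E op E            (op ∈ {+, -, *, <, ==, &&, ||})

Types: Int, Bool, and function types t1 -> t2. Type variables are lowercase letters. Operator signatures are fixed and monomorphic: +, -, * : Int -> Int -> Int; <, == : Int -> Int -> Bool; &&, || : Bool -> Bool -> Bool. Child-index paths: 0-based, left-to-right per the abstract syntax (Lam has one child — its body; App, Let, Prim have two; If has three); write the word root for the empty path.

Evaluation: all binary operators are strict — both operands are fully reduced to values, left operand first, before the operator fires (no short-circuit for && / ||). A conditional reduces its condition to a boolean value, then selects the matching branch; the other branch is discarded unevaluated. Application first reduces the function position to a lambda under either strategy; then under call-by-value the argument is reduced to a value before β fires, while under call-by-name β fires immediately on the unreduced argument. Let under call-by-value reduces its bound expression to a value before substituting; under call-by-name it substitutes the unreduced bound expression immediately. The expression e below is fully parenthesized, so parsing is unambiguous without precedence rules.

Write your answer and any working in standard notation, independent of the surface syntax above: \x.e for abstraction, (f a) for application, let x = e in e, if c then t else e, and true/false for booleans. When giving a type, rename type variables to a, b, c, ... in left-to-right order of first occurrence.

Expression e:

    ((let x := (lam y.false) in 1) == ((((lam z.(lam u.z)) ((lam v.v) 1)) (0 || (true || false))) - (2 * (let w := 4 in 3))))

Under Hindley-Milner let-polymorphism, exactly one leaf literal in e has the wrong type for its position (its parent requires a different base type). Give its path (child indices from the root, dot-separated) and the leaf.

Answer: 1.0.1.0 : 0

Trace:
\y._ : a -> Bool
let x : forall. a -> Bool
  unify Int ~ Int
z : b
\u._ : c -> b
\z._ : b -> c -> b
v : d
\v._ : d -> d
  unify d -> d ~ Int -> e
  unify d ~ Int
  unify Int ~ e
_ _ : Int
  unify b -> c -> b ~ Int -> f
  unify b ~ Int
  unify c -> Int ~ f
_ _ : c -> Int
  unify Int ~ Bool
  FAIL: mismatch Int ~ Bool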